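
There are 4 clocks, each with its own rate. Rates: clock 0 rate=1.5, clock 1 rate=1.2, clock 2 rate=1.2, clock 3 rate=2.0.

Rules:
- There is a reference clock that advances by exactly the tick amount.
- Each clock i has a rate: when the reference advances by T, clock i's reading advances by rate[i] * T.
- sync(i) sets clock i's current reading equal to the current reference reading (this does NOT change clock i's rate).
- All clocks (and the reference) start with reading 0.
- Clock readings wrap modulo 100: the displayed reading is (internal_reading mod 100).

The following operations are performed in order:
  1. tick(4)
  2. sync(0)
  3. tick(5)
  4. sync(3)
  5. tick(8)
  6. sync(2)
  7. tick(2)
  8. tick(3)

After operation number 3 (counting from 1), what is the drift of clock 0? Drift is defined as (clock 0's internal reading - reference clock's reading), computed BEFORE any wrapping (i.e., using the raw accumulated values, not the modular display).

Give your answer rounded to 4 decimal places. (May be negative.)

Answer: 2.5000

Derivation:
After op 1 tick(4): ref=4.0000 raw=[6.0000 4.8000 4.8000 8.0000]
After op 2 sync(0): ref=4.0000 raw=[4.0000 4.8000 4.8000 8.0000]
After op 3 tick(5): ref=9.0000 raw=[11.5000 10.8000 10.8000 18.0000]
Drift of clock 0 after op 3: 11.5000 - 9.0000 = 2.5000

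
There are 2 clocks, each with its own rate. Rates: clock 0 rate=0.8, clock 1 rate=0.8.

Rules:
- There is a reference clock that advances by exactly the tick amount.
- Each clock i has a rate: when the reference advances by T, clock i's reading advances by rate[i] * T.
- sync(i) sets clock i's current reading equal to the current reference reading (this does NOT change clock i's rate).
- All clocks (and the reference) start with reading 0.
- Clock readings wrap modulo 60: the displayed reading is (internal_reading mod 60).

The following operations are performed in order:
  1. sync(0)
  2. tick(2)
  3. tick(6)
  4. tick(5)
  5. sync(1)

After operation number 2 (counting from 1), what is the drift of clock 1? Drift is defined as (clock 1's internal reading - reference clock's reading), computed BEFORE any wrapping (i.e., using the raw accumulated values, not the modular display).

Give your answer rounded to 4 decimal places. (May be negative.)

After op 1 sync(0): ref=0.0000 raw=[0.0000 0.0000]
After op 2 tick(2): ref=2.0000 raw=[1.6000 1.6000]
Drift of clock 1 after op 2: 1.6000 - 2.0000 = -0.4000

Answer: -0.4000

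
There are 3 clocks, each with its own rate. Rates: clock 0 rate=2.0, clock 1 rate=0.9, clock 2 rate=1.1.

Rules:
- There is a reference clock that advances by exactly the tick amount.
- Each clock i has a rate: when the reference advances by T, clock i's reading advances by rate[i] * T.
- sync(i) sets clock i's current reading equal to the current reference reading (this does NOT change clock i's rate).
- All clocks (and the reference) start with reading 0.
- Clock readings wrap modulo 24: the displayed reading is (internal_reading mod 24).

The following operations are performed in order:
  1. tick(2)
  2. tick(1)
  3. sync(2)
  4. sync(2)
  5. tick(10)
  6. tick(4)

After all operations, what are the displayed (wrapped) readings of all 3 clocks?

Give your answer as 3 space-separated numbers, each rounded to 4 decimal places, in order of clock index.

Answer: 10.0000 15.3000 18.4000

Derivation:
After op 1 tick(2): ref=2.0000 raw=[4.0000 1.8000 2.2000]
After op 2 tick(1): ref=3.0000 raw=[6.0000 2.7000 3.3000]
After op 3 sync(2): ref=3.0000 raw=[6.0000 2.7000 3.0000]
After op 4 sync(2): ref=3.0000 raw=[6.0000 2.7000 3.0000]
After op 5 tick(10): ref=13.0000 raw=[26.0000 11.7000 14.0000]
After op 6 tick(4): ref=17.0000 raw=[34.0000 15.3000 18.4000]
Wrap final raw readings (mod 24): 34.0000 mod 24 = 10.0000; 15.3000 mod 24 = 15.3000; 18.4000 mod 24 = 18.4000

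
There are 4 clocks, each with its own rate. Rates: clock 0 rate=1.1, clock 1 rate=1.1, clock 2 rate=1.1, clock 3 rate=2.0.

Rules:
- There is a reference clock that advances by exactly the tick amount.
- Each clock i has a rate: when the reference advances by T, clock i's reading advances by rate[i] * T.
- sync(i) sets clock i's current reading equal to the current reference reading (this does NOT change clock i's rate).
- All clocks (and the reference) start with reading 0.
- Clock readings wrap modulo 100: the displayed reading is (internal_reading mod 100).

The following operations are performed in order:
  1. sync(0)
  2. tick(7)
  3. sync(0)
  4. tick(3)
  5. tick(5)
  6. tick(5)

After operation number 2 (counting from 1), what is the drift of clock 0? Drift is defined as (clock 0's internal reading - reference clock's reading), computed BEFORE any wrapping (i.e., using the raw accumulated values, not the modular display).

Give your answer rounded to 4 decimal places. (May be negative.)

After op 1 sync(0): ref=0.0000 raw=[0.0000 0.0000 0.0000 0.0000]
After op 2 tick(7): ref=7.0000 raw=[7.7000 7.7000 7.7000 14.0000]
Drift of clock 0 after op 2: 7.7000 - 7.0000 = 0.7000

Answer: 0.7000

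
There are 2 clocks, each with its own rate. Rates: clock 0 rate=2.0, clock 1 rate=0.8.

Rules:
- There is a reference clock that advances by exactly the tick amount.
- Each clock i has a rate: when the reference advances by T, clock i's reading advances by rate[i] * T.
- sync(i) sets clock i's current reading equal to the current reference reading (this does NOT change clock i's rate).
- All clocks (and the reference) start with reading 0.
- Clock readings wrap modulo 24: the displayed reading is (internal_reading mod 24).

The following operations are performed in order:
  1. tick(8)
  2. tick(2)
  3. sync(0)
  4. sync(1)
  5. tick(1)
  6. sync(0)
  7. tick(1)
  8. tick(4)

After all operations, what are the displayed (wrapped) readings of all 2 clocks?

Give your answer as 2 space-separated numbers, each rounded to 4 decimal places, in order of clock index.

After op 1 tick(8): ref=8.0000 raw=[16.0000 6.4000]
After op 2 tick(2): ref=10.0000 raw=[20.0000 8.0000]
After op 3 sync(0): ref=10.0000 raw=[10.0000 8.0000]
After op 4 sync(1): ref=10.0000 raw=[10.0000 10.0000]
After op 5 tick(1): ref=11.0000 raw=[12.0000 10.8000]
After op 6 sync(0): ref=11.0000 raw=[11.0000 10.8000]
After op 7 tick(1): ref=12.0000 raw=[13.0000 11.6000]
After op 8 tick(4): ref=16.0000 raw=[21.0000 14.8000]
Wrap final raw readings (mod 24): 21.0000 mod 24 = 21.0000; 14.8000 mod 24 = 14.8000

Answer: 21.0000 14.8000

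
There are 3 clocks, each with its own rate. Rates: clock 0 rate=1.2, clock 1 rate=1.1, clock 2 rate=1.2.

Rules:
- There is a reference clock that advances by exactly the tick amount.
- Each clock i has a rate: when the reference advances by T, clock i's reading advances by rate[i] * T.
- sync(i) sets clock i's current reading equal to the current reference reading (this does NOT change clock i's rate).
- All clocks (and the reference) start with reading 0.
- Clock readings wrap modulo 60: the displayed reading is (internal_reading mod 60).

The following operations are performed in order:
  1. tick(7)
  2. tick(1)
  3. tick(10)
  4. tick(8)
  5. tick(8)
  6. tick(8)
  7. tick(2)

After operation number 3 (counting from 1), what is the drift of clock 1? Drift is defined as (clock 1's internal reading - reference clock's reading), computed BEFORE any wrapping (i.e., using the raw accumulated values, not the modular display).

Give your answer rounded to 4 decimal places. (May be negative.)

Answer: 1.8000

Derivation:
After op 1 tick(7): ref=7.0000 raw=[8.4000 7.7000 8.4000]
After op 2 tick(1): ref=8.0000 raw=[9.6000 8.8000 9.6000]
After op 3 tick(10): ref=18.0000 raw=[21.6000 19.8000 21.6000]
Drift of clock 1 after op 3: 19.8000 - 18.0000 = 1.8000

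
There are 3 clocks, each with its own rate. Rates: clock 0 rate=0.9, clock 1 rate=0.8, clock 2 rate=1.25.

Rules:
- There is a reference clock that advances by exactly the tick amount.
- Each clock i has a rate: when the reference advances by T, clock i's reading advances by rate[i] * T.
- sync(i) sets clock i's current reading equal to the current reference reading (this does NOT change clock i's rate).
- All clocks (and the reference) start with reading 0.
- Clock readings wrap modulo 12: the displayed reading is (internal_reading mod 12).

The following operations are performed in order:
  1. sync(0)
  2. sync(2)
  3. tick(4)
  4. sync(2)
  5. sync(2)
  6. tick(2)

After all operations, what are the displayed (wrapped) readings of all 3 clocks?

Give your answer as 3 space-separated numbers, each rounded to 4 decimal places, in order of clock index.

After op 1 sync(0): ref=0.0000 raw=[0.0000 0.0000 0.0000]
After op 2 sync(2): ref=0.0000 raw=[0.0000 0.0000 0.0000]
After op 3 tick(4): ref=4.0000 raw=[3.6000 3.2000 5.0000]
After op 4 sync(2): ref=4.0000 raw=[3.6000 3.2000 4.0000]
After op 5 sync(2): ref=4.0000 raw=[3.6000 3.2000 4.0000]
After op 6 tick(2): ref=6.0000 raw=[5.4000 4.8000 6.5000]
Wrap final raw readings (mod 12): 5.4000 mod 12 = 5.4000; 4.8000 mod 12 = 4.8000; 6.5000 mod 12 = 6.5000

Answer: 5.4000 4.8000 6.5000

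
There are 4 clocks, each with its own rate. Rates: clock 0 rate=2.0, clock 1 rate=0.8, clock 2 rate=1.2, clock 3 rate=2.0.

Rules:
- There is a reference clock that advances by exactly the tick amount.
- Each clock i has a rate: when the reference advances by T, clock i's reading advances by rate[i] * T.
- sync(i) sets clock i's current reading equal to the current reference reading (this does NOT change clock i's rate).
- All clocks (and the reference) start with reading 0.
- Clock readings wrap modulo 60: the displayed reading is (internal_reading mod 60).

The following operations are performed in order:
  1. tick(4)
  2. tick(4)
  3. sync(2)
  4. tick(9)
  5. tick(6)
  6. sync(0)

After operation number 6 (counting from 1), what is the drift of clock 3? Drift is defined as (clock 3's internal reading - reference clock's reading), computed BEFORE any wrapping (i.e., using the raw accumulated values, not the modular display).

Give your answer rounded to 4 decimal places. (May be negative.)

Answer: 23.0000

Derivation:
After op 1 tick(4): ref=4.0000 raw=[8.0000 3.2000 4.8000 8.0000]
After op 2 tick(4): ref=8.0000 raw=[16.0000 6.4000 9.6000 16.0000]
After op 3 sync(2): ref=8.0000 raw=[16.0000 6.4000 8.0000 16.0000]
After op 4 tick(9): ref=17.0000 raw=[34.0000 13.6000 18.8000 34.0000]
After op 5 tick(6): ref=23.0000 raw=[46.0000 18.4000 26.0000 46.0000]
After op 6 sync(0): ref=23.0000 raw=[23.0000 18.4000 26.0000 46.0000]
Drift of clock 3 after op 6: 46.0000 - 23.0000 = 23.0000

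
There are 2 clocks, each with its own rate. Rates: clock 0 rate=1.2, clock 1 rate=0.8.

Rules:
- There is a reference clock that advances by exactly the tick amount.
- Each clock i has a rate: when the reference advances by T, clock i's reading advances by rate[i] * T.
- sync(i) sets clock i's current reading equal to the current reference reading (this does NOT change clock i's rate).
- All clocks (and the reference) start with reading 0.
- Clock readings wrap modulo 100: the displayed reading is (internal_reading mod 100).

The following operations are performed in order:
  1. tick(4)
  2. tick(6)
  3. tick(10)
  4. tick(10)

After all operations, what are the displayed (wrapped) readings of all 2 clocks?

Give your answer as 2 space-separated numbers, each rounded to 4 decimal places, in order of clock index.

Answer: 36.0000 24.0000

Derivation:
After op 1 tick(4): ref=4.0000 raw=[4.8000 3.2000]
After op 2 tick(6): ref=10.0000 raw=[12.0000 8.0000]
After op 3 tick(10): ref=20.0000 raw=[24.0000 16.0000]
After op 4 tick(10): ref=30.0000 raw=[36.0000 24.0000]
Wrap final raw readings (mod 100): 36.0000 mod 100 = 36.0000; 24.0000 mod 100 = 24.0000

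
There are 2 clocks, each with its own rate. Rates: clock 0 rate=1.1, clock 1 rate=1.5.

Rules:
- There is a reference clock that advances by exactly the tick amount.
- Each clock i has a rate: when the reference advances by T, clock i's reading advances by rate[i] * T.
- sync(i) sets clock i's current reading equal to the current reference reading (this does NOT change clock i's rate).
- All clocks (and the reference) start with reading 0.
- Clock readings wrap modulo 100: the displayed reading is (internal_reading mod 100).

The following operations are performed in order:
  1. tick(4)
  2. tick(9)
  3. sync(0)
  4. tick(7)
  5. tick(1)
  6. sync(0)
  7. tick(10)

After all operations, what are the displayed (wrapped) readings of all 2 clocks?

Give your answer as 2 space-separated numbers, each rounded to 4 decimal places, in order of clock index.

Answer: 32.0000 46.5000

Derivation:
After op 1 tick(4): ref=4.0000 raw=[4.4000 6.0000]
After op 2 tick(9): ref=13.0000 raw=[14.3000 19.5000]
After op 3 sync(0): ref=13.0000 raw=[13.0000 19.5000]
After op 4 tick(7): ref=20.0000 raw=[20.7000 30.0000]
After op 5 tick(1): ref=21.0000 raw=[21.8000 31.5000]
After op 6 sync(0): ref=21.0000 raw=[21.0000 31.5000]
After op 7 tick(10): ref=31.0000 raw=[32.0000 46.5000]
Wrap final raw readings (mod 100): 32.0000 mod 100 = 32.0000; 46.5000 mod 100 = 46.5000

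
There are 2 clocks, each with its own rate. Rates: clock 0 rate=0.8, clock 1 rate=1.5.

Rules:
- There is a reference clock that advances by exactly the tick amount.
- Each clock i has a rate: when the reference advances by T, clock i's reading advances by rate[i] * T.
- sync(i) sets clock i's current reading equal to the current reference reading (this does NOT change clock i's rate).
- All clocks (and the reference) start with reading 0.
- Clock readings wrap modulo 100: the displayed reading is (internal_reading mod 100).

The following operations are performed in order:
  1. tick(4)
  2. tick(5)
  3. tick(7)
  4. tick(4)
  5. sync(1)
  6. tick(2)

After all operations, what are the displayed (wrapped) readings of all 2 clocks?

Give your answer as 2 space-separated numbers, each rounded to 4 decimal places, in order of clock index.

After op 1 tick(4): ref=4.0000 raw=[3.2000 6.0000]
After op 2 tick(5): ref=9.0000 raw=[7.2000 13.5000]
After op 3 tick(7): ref=16.0000 raw=[12.8000 24.0000]
After op 4 tick(4): ref=20.0000 raw=[16.0000 30.0000]
After op 5 sync(1): ref=20.0000 raw=[16.0000 20.0000]
After op 6 tick(2): ref=22.0000 raw=[17.6000 23.0000]
Wrap final raw readings (mod 100): 17.6000 mod 100 = 17.6000; 23.0000 mod 100 = 23.0000

Answer: 17.6000 23.0000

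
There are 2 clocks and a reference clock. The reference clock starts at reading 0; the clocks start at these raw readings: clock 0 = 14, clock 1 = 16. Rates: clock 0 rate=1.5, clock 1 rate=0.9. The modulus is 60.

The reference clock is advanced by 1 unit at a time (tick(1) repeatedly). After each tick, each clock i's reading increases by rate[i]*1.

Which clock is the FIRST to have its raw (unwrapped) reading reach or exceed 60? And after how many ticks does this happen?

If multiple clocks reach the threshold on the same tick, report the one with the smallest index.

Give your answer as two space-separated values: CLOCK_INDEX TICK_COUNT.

clock 0: start=14, rate=1.5, needs 60-14 = 46; ticks = ceil(46/1.5) = ceil(30.6667) = 31; reading at tick 31 = 14 + 1.5*31 = 60.5000
clock 1: start=16, rate=0.9, needs 60-16 = 44; ticks = ceil(44/0.9) = ceil(48.8889) = 49; reading at tick 49 = 16 + 0.9*49 = 60.1000
Minimum tick count = 31; winners = [0]; smallest index = 0

Answer: 0 31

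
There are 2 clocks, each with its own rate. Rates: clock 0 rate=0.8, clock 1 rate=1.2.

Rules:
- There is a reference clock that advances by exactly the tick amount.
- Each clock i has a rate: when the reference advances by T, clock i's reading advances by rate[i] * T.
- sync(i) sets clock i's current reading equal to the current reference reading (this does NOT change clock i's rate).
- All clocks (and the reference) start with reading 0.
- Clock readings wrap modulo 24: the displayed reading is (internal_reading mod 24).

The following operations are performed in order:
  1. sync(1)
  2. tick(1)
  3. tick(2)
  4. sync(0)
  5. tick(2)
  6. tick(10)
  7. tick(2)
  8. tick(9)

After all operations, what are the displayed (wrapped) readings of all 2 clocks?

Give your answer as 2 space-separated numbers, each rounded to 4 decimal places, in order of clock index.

Answer: 21.4000 7.2000

Derivation:
After op 1 sync(1): ref=0.0000 raw=[0.0000 0.0000]
After op 2 tick(1): ref=1.0000 raw=[0.8000 1.2000]
After op 3 tick(2): ref=3.0000 raw=[2.4000 3.6000]
After op 4 sync(0): ref=3.0000 raw=[3.0000 3.6000]
After op 5 tick(2): ref=5.0000 raw=[4.6000 6.0000]
After op 6 tick(10): ref=15.0000 raw=[12.6000 18.0000]
After op 7 tick(2): ref=17.0000 raw=[14.2000 20.4000]
After op 8 tick(9): ref=26.0000 raw=[21.4000 31.2000]
Wrap final raw readings (mod 24): 21.4000 mod 24 = 21.4000; 31.2000 mod 24 = 7.2000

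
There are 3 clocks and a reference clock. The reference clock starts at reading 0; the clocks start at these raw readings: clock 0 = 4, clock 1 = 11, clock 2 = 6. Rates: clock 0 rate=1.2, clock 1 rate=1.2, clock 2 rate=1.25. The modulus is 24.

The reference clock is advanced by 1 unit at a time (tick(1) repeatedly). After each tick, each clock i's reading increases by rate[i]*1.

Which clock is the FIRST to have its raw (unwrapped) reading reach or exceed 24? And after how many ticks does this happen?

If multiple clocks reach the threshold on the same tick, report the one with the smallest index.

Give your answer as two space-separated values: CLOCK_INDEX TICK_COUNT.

clock 0: start=4, rate=1.2, needs 24-4 = 20; ticks = ceil(20/1.2) = ceil(16.6667) = 17; reading at tick 17 = 4 + 1.2*17 = 24.4000
clock 1: start=11, rate=1.2, needs 24-11 = 13; ticks = ceil(13/1.2) = ceil(10.8333) = 11; reading at tick 11 = 11 + 1.2*11 = 24.2000
clock 2: start=6, rate=1.25, needs 24-6 = 18; ticks = ceil(18/1.25) = ceil(14.4000) = 15; reading at tick 15 = 6 + 1.25*15 = 24.7500
Minimum tick count = 11; winners = [1]; smallest index = 1

Answer: 1 11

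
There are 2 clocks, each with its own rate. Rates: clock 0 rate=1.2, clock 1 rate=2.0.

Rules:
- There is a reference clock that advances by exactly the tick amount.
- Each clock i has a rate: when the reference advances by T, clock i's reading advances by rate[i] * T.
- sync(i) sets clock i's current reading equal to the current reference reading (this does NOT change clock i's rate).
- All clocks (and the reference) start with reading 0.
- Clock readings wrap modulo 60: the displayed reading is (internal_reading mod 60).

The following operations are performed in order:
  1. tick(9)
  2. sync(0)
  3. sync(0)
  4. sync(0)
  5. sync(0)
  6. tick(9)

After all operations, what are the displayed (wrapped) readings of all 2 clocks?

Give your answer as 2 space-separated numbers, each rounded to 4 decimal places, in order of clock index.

Answer: 19.8000 36.0000

Derivation:
After op 1 tick(9): ref=9.0000 raw=[10.8000 18.0000]
After op 2 sync(0): ref=9.0000 raw=[9.0000 18.0000]
After op 3 sync(0): ref=9.0000 raw=[9.0000 18.0000]
After op 4 sync(0): ref=9.0000 raw=[9.0000 18.0000]
After op 5 sync(0): ref=9.0000 raw=[9.0000 18.0000]
After op 6 tick(9): ref=18.0000 raw=[19.8000 36.0000]
Wrap final raw readings (mod 60): 19.8000 mod 60 = 19.8000; 36.0000 mod 60 = 36.0000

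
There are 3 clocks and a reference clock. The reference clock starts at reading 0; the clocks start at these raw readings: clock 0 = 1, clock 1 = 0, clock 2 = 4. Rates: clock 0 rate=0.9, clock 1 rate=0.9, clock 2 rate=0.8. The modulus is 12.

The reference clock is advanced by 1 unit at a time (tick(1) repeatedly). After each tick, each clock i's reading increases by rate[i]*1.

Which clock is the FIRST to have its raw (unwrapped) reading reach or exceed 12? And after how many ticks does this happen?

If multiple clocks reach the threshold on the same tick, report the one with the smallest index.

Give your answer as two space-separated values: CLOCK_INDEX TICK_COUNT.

Answer: 2 10

Derivation:
clock 0: start=1, rate=0.9, needs 12-1 = 11; ticks = ceil(11/0.9) = ceil(12.2222) = 13; reading at tick 13 = 1 + 0.9*13 = 12.7000
clock 1: start=0, rate=0.9, needs 12-0 = 12; ticks = ceil(12/0.9) = ceil(13.3333) = 14; reading at tick 14 = 0 + 0.9*14 = 12.6000
clock 2: start=4, rate=0.8, needs 12-4 = 8; ticks = ceil(8/0.8) = ceil(10.0000) = 10; reading at tick 10 = 4 + 0.8*10 = 12.0000
Minimum tick count = 10; winners = [2]; smallest index = 2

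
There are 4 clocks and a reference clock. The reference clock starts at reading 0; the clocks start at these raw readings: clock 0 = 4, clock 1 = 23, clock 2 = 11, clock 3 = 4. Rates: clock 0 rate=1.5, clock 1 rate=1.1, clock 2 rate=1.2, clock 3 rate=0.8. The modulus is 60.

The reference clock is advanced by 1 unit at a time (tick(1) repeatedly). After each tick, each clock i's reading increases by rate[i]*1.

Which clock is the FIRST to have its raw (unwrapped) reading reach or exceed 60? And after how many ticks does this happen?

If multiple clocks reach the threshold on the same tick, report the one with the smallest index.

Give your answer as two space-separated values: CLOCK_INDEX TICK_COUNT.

clock 0: start=4, rate=1.5, needs 60-4 = 56; ticks = ceil(56/1.5) = ceil(37.3333) = 38; reading at tick 38 = 4 + 1.5*38 = 61.0000
clock 1: start=23, rate=1.1, needs 60-23 = 37; ticks = ceil(37/1.1) = ceil(33.6364) = 34; reading at tick 34 = 23 + 1.1*34 = 60.4000
clock 2: start=11, rate=1.2, needs 60-11 = 49; ticks = ceil(49/1.2) = ceil(40.8333) = 41; reading at tick 41 = 11 + 1.2*41 = 60.2000
clock 3: start=4, rate=0.8, needs 60-4 = 56; ticks = ceil(56/0.8) = ceil(70.0000) = 70; reading at tick 70 = 4 + 0.8*70 = 60.0000
Minimum tick count = 34; winners = [1]; smallest index = 1

Answer: 1 34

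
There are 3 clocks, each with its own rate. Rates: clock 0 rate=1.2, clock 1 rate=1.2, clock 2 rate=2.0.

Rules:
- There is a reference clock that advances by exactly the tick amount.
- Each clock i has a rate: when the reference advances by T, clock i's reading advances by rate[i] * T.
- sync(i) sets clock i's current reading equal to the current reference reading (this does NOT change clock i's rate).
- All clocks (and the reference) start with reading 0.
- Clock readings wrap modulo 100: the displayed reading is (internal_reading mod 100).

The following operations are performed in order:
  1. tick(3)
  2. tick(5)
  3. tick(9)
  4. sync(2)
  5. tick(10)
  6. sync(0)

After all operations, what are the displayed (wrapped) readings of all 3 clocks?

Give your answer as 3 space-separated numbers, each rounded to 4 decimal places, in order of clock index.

After op 1 tick(3): ref=3.0000 raw=[3.6000 3.6000 6.0000]
After op 2 tick(5): ref=8.0000 raw=[9.6000 9.6000 16.0000]
After op 3 tick(9): ref=17.0000 raw=[20.4000 20.4000 34.0000]
After op 4 sync(2): ref=17.0000 raw=[20.4000 20.4000 17.0000]
After op 5 tick(10): ref=27.0000 raw=[32.4000 32.4000 37.0000]
After op 6 sync(0): ref=27.0000 raw=[27.0000 32.4000 37.0000]
Wrap final raw readings (mod 100): 27.0000 mod 100 = 27.0000; 32.4000 mod 100 = 32.4000; 37.0000 mod 100 = 37.0000

Answer: 27.0000 32.4000 37.0000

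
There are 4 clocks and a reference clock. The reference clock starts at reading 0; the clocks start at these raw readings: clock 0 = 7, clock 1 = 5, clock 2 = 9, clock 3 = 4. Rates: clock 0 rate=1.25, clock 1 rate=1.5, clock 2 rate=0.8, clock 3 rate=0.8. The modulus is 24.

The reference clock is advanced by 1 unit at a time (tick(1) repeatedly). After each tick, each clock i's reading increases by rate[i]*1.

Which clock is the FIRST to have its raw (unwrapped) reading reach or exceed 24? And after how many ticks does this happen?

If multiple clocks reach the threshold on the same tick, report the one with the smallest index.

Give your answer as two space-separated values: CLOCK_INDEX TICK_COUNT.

clock 0: start=7, rate=1.25, needs 24-7 = 17; ticks = ceil(17/1.25) = ceil(13.6000) = 14; reading at tick 14 = 7 + 1.25*14 = 24.5000
clock 1: start=5, rate=1.5, needs 24-5 = 19; ticks = ceil(19/1.5) = ceil(12.6667) = 13; reading at tick 13 = 5 + 1.5*13 = 24.5000
clock 2: start=9, rate=0.8, needs 24-9 = 15; ticks = ceil(15/0.8) = ceil(18.7500) = 19; reading at tick 19 = 9 + 0.8*19 = 24.2000
clock 3: start=4, rate=0.8, needs 24-4 = 20; ticks = ceil(20/0.8) = ceil(25.0000) = 25; reading at tick 25 = 4 + 0.8*25 = 24.0000
Minimum tick count = 13; winners = [1]; smallest index = 1

Answer: 1 13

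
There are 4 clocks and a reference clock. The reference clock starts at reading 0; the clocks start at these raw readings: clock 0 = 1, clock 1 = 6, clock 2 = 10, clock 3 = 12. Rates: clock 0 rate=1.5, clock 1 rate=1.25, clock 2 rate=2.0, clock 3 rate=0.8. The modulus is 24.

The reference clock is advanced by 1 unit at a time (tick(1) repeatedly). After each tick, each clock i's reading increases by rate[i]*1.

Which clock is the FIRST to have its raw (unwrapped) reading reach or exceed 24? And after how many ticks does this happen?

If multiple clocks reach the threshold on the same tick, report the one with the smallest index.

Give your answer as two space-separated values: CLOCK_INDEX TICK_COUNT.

Answer: 2 7

Derivation:
clock 0: start=1, rate=1.5, needs 24-1 = 23; ticks = ceil(23/1.5) = ceil(15.3333) = 16; reading at tick 16 = 1 + 1.5*16 = 25.0000
clock 1: start=6, rate=1.25, needs 24-6 = 18; ticks = ceil(18/1.25) = ceil(14.4000) = 15; reading at tick 15 = 6 + 1.25*15 = 24.7500
clock 2: start=10, rate=2.0, needs 24-10 = 14; ticks = ceil(14/2.0) = ceil(7.0000) = 7; reading at tick 7 = 10 + 2.0*7 = 24.0000
clock 3: start=12, rate=0.8, needs 24-12 = 12; ticks = ceil(12/0.8) = ceil(15.0000) = 15; reading at tick 15 = 12 + 0.8*15 = 24.0000
Minimum tick count = 7; winners = [2]; smallest index = 2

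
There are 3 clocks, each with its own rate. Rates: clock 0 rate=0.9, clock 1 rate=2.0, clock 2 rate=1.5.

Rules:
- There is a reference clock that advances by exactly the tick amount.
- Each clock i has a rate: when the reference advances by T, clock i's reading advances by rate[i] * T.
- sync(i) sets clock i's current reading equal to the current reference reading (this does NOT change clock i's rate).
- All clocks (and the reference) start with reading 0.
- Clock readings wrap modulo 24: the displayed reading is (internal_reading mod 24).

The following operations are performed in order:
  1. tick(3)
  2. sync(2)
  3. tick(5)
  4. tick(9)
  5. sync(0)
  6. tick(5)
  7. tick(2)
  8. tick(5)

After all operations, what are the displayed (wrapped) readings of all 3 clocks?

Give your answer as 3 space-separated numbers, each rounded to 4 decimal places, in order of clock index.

Answer: 3.8000 10.0000 18.0000

Derivation:
After op 1 tick(3): ref=3.0000 raw=[2.7000 6.0000 4.5000]
After op 2 sync(2): ref=3.0000 raw=[2.7000 6.0000 3.0000]
After op 3 tick(5): ref=8.0000 raw=[7.2000 16.0000 10.5000]
After op 4 tick(9): ref=17.0000 raw=[15.3000 34.0000 24.0000]
After op 5 sync(0): ref=17.0000 raw=[17.0000 34.0000 24.0000]
After op 6 tick(5): ref=22.0000 raw=[21.5000 44.0000 31.5000]
After op 7 tick(2): ref=24.0000 raw=[23.3000 48.0000 34.5000]
After op 8 tick(5): ref=29.0000 raw=[27.8000 58.0000 42.0000]
Wrap final raw readings (mod 24): 27.8000 mod 24 = 3.8000; 58.0000 mod 24 = 10.0000; 42.0000 mod 24 = 18.0000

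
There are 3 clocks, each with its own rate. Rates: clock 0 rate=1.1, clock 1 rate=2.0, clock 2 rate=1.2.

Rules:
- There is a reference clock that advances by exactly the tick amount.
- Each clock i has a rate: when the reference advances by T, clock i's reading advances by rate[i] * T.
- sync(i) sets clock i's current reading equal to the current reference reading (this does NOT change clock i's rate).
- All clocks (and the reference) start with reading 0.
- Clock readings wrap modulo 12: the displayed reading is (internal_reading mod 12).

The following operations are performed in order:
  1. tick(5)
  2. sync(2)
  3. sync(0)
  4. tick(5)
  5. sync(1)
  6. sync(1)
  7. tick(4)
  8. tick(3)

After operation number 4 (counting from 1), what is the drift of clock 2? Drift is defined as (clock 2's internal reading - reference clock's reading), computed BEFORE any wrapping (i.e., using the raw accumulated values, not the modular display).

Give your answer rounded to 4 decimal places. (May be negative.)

Answer: 1.0000

Derivation:
After op 1 tick(5): ref=5.0000 raw=[5.5000 10.0000 6.0000]
After op 2 sync(2): ref=5.0000 raw=[5.5000 10.0000 5.0000]
After op 3 sync(0): ref=5.0000 raw=[5.0000 10.0000 5.0000]
After op 4 tick(5): ref=10.0000 raw=[10.5000 20.0000 11.0000]
Drift of clock 2 after op 4: 11.0000 - 10.0000 = 1.0000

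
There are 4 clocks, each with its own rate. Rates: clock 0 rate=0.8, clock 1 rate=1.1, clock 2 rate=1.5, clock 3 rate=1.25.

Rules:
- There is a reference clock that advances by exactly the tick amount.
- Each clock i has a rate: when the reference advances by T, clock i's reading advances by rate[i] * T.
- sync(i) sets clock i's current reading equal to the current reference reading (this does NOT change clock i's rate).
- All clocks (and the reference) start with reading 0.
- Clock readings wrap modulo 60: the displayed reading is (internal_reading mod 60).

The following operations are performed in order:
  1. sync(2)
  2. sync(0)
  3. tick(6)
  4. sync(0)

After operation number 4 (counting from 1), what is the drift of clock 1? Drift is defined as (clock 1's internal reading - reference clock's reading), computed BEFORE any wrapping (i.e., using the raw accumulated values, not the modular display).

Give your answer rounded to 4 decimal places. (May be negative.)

After op 1 sync(2): ref=0.0000 raw=[0.0000 0.0000 0.0000 0.0000]
After op 2 sync(0): ref=0.0000 raw=[0.0000 0.0000 0.0000 0.0000]
After op 3 tick(6): ref=6.0000 raw=[4.8000 6.6000 9.0000 7.5000]
After op 4 sync(0): ref=6.0000 raw=[6.0000 6.6000 9.0000 7.5000]
Drift of clock 1 after op 4: 6.6000 - 6.0000 = 0.6000

Answer: 0.6000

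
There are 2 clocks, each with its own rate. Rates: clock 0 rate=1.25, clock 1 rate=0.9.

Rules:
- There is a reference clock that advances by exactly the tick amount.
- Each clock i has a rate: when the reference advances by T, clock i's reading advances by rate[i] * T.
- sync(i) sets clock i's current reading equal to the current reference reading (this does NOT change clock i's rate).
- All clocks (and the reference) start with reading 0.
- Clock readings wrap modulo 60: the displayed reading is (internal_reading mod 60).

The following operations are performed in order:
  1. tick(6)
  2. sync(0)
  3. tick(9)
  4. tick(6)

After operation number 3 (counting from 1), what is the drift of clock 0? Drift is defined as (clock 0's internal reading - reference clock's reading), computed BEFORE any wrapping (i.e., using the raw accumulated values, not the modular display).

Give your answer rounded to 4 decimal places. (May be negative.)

Answer: 2.2500

Derivation:
After op 1 tick(6): ref=6.0000 raw=[7.5000 5.4000]
After op 2 sync(0): ref=6.0000 raw=[6.0000 5.4000]
After op 3 tick(9): ref=15.0000 raw=[17.2500 13.5000]
Drift of clock 0 after op 3: 17.2500 - 15.0000 = 2.2500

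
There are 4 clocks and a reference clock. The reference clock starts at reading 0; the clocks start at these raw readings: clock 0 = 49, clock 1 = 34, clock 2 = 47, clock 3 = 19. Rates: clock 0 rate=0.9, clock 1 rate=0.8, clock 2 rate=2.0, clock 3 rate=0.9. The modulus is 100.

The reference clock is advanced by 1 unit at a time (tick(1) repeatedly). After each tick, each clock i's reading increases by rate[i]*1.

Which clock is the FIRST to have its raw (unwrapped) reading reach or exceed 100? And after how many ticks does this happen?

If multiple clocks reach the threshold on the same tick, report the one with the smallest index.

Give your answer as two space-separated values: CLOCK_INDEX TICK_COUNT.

clock 0: start=49, rate=0.9, needs 100-49 = 51; ticks = ceil(51/0.9) = ceil(56.6667) = 57; reading at tick 57 = 49 + 0.9*57 = 100.3000
clock 1: start=34, rate=0.8, needs 100-34 = 66; ticks = ceil(66/0.8) = ceil(82.5000) = 83; reading at tick 83 = 34 + 0.8*83 = 100.4000
clock 2: start=47, rate=2.0, needs 100-47 = 53; ticks = ceil(53/2.0) = ceil(26.5000) = 27; reading at tick 27 = 47 + 2.0*27 = 101.0000
clock 3: start=19, rate=0.9, needs 100-19 = 81; ticks = ceil(81/0.9) = ceil(90.0000) = 90; reading at tick 90 = 19 + 0.9*90 = 100.0000
Minimum tick count = 27; winners = [2]; smallest index = 2

Answer: 2 27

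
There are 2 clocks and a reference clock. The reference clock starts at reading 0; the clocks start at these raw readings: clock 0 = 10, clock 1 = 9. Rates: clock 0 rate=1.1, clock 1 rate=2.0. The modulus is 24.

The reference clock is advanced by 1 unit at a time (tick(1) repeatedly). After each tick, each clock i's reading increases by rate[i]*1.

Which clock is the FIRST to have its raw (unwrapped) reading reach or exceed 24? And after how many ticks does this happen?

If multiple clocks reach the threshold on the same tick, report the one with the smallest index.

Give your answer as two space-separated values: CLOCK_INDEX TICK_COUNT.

clock 0: start=10, rate=1.1, needs 24-10 = 14; ticks = ceil(14/1.1) = ceil(12.7273) = 13; reading at tick 13 = 10 + 1.1*13 = 24.3000
clock 1: start=9, rate=2.0, needs 24-9 = 15; ticks = ceil(15/2.0) = ceil(7.5000) = 8; reading at tick 8 = 9 + 2.0*8 = 25.0000
Minimum tick count = 8; winners = [1]; smallest index = 1

Answer: 1 8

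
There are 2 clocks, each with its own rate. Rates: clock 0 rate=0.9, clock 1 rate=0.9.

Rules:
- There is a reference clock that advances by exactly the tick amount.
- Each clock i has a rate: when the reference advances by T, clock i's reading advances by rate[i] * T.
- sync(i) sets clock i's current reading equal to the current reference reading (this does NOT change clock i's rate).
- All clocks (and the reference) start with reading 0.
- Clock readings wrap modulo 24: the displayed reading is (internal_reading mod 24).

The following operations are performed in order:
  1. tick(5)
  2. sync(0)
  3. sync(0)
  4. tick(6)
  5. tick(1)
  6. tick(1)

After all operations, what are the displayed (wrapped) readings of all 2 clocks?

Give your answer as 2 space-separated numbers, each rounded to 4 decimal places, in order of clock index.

After op 1 tick(5): ref=5.0000 raw=[4.5000 4.5000]
After op 2 sync(0): ref=5.0000 raw=[5.0000 4.5000]
After op 3 sync(0): ref=5.0000 raw=[5.0000 4.5000]
After op 4 tick(6): ref=11.0000 raw=[10.4000 9.9000]
After op 5 tick(1): ref=12.0000 raw=[11.3000 10.8000]
After op 6 tick(1): ref=13.0000 raw=[12.2000 11.7000]
Wrap final raw readings (mod 24): 12.2000 mod 24 = 12.2000; 11.7000 mod 24 = 11.7000

Answer: 12.2000 11.7000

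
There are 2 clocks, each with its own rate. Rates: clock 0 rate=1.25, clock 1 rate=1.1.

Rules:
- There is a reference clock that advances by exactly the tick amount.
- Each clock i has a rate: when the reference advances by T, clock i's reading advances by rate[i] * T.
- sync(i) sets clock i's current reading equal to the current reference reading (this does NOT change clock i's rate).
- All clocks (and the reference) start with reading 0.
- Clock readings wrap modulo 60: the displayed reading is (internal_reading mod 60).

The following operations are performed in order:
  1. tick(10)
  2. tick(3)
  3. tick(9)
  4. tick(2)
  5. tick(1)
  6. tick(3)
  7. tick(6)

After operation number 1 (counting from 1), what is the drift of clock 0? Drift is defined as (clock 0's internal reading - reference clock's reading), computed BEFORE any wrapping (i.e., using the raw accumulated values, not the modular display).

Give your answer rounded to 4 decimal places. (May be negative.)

After op 1 tick(10): ref=10.0000 raw=[12.5000 11.0000]
Drift of clock 0 after op 1: 12.5000 - 10.0000 = 2.5000

Answer: 2.5000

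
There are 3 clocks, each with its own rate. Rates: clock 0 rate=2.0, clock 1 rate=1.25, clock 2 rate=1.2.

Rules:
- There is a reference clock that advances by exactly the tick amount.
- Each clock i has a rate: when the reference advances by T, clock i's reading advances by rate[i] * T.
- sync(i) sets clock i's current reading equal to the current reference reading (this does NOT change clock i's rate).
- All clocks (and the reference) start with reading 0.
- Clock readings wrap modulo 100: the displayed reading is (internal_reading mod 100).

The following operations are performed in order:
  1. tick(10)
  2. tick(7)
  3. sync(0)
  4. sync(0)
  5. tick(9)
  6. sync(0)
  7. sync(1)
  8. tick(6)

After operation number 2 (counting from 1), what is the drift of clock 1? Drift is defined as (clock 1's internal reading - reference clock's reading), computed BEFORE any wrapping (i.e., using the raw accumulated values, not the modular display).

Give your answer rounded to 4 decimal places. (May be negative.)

Answer: 4.2500

Derivation:
After op 1 tick(10): ref=10.0000 raw=[20.0000 12.5000 12.0000]
After op 2 tick(7): ref=17.0000 raw=[34.0000 21.2500 20.4000]
Drift of clock 1 after op 2: 21.2500 - 17.0000 = 4.2500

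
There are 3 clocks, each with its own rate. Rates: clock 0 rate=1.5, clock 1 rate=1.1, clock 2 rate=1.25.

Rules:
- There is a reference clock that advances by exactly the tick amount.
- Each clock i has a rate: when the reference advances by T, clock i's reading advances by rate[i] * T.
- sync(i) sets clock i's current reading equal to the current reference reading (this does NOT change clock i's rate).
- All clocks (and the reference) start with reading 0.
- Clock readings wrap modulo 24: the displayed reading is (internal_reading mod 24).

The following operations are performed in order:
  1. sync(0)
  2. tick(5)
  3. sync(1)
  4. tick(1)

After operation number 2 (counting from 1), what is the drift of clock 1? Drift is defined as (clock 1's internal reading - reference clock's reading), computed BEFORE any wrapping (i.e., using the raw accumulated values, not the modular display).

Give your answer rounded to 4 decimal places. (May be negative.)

Answer: 0.5000

Derivation:
After op 1 sync(0): ref=0.0000 raw=[0.0000 0.0000 0.0000]
After op 2 tick(5): ref=5.0000 raw=[7.5000 5.5000 6.2500]
Drift of clock 1 after op 2: 5.5000 - 5.0000 = 0.5000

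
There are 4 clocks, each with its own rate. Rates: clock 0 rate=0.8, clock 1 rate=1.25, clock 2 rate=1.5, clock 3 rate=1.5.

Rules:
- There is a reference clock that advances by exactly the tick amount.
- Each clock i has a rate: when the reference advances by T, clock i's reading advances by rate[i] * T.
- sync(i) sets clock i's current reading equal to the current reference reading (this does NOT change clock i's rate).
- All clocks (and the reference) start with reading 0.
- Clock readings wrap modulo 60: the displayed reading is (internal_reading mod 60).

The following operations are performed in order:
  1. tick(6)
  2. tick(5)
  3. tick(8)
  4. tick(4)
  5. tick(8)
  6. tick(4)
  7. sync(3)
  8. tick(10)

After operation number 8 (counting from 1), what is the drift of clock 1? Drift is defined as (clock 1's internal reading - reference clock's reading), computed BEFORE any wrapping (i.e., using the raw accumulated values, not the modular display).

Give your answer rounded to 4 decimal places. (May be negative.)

Answer: 11.2500

Derivation:
After op 1 tick(6): ref=6.0000 raw=[4.8000 7.5000 9.0000 9.0000]
After op 2 tick(5): ref=11.0000 raw=[8.8000 13.7500 16.5000 16.5000]
After op 3 tick(8): ref=19.0000 raw=[15.2000 23.7500 28.5000 28.5000]
After op 4 tick(4): ref=23.0000 raw=[18.4000 28.7500 34.5000 34.5000]
After op 5 tick(8): ref=31.0000 raw=[24.8000 38.7500 46.5000 46.5000]
After op 6 tick(4): ref=35.0000 raw=[28.0000 43.7500 52.5000 52.5000]
After op 7 sync(3): ref=35.0000 raw=[28.0000 43.7500 52.5000 35.0000]
After op 8 tick(10): ref=45.0000 raw=[36.0000 56.2500 67.5000 50.0000]
Drift of clock 1 after op 8: 56.2500 - 45.0000 = 11.2500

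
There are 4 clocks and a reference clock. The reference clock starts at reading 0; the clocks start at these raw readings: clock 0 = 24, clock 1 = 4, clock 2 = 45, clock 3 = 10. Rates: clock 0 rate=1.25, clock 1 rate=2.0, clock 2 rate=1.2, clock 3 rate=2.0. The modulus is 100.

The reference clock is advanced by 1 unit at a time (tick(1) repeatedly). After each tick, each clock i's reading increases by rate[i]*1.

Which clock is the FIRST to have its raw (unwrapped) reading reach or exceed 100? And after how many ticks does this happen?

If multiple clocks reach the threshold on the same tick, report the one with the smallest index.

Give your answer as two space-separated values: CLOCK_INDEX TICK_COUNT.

clock 0: start=24, rate=1.25, needs 100-24 = 76; ticks = ceil(76/1.25) = ceil(60.8000) = 61; reading at tick 61 = 24 + 1.25*61 = 100.2500
clock 1: start=4, rate=2.0, needs 100-4 = 96; ticks = ceil(96/2.0) = ceil(48.0000) = 48; reading at tick 48 = 4 + 2.0*48 = 100.0000
clock 2: start=45, rate=1.2, needs 100-45 = 55; ticks = ceil(55/1.2) = ceil(45.8333) = 46; reading at tick 46 = 45 + 1.2*46 = 100.2000
clock 3: start=10, rate=2.0, needs 100-10 = 90; ticks = ceil(90/2.0) = ceil(45.0000) = 45; reading at tick 45 = 10 + 2.0*45 = 100.0000
Minimum tick count = 45; winners = [3]; smallest index = 3

Answer: 3 45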